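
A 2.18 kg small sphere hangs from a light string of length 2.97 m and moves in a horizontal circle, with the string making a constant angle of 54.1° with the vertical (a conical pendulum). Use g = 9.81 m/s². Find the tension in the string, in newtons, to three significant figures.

Vertically the bob has no acceleration, so T cosθ = mg.
T = mg/cosθ = 2.18 × 9.81 / cos 54.1° = 21.39/0.5864 = 36.47 N.

36.5 N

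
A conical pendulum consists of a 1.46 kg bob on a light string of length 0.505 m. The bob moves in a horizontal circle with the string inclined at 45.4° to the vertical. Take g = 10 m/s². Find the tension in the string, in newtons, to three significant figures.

20.8 N

Vertically the bob has no acceleration, so T cosθ = mg.
T = mg/cosθ = 1.46 × 10.0 / cos 45.4° = 14.60/0.7022 = 20.79 N.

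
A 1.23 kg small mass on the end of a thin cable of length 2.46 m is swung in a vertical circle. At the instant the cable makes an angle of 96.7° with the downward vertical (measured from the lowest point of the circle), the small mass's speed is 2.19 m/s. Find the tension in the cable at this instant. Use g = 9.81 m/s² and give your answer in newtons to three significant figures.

0.990 N

Take the radial direction toward the centre of the circle as positive. The component of the weight along the string toward the centre is −mg cos φ (φ measured from the bottom), so Newton's second law along the string gives T − mg cos φ = m v²/r.
cos 96.7° = -0.1167, so T = m(v²/r + g cos φ) = 1.23 × ((2.19)²/2.46 + 9.81 × -0.1167) = 1.23 × (1.950 + (-1.145)) = 1.23 × 0.8051 = 0.9903 N.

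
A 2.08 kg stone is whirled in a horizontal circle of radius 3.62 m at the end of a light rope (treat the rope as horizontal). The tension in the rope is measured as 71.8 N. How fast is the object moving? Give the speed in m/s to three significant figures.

11.2 m/s

T = m v²/r ⇒ v = √(T r / m) = √(71.8 × 3.62 / 2.08) = √125.0 = 11.18 m/s.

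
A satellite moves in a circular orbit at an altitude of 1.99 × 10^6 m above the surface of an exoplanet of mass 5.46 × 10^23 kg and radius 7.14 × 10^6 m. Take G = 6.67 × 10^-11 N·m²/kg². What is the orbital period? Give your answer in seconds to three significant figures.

r = R + h = 7.14 × 10^6 + 1.99 × 10^6 = 9.130 × 10^6 m. Gravity provides the centripetal force: G M m / r² = m v² / r ⇒ v = √(GM/r) = 1997 m/s.
T = 2πr/v = 2π × 9.130 × 10^6 / 1997 = 28720 s.

28700 s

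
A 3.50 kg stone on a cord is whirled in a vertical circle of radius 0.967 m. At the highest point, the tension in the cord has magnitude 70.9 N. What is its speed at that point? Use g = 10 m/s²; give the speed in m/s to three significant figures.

At the top, T + mg = mv²/r, so v = √(r(T/m + g)) = √(0.967 × (70.9/3.50 + 10.0)) = √(0.967 × 30.26) = √29.26 = 5.409 m/s.

5.41 m/s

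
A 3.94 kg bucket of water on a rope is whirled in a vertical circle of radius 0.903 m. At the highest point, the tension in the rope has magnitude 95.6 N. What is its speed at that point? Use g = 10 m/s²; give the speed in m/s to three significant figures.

At the top, T + mg = mv²/r, so v = √(r(T/m + g)) = √(0.903 × (95.6/3.94 + 10.0)) = √(0.903 × 34.26) = √30.94 = 5.562 m/s.

5.56 m/s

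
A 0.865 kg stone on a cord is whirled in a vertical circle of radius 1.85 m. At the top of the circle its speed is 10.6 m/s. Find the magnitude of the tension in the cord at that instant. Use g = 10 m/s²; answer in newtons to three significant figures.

At the top, both T and the weight mg point inward (toward the centre), so T + mg = mv²/r.
T = m(v²/r − g) = 0.865 × ((10.6)²/1.85 − 10.0) = 0.865 × (60.74 − 10.0) = 0.865 × 50.74 = 43.89 N.

43.9 N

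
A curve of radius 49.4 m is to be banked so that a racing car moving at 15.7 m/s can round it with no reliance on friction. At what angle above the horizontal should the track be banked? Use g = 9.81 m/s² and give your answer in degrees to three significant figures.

27.0°

For a frictionless banked turn: horizontally N sinθ = mv²/r and vertically N cosθ = mg.
Dividing: tanθ = v²/(r g) = (15.7)²/(49.4 × 9.81) = 246.5/484.6 = 0.5086.
θ = arctan(0.5086) = 26.96°.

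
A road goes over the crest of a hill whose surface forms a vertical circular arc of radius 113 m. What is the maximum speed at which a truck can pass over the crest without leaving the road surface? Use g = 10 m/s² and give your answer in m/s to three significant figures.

33.6 m/s

At the crest the centre of the circle is below the truck, so the net downward (centripetal) force is mg − N = mv²/r.
The truck leaves the road when N → 0, giving v_max = √(g r) = √(10.0 × 113) = 33.62 m/s.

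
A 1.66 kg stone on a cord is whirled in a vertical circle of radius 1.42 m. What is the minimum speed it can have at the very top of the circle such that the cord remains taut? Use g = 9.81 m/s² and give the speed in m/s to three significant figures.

At the top, both weight mg and T point toward the centre: T + mg = mv²/r.
At minimum speed T → 0, so mg = mv_min²/r ⇒ v_min = √(g r) = √(9.81 × 1.42) = 3.732 m/s.

3.73 m/s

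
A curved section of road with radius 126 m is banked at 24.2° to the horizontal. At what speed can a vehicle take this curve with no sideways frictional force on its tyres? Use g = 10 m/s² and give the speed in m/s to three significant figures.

On a frictionless banked curve, N sinθ = mv²/r and N cosθ = mg, so tanθ = v²/(rg).
v = √(r g tanθ) = √(126 × 10.0 × tan 24.2°) = √(126 × 10.0 × 0.4494) = √566.3 = 23.80 m/s.

23.8 m/s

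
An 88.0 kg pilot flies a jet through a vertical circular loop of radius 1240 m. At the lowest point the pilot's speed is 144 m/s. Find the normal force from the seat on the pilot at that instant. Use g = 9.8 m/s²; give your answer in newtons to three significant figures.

At the lowest point, N points up (toward the centre) and the weight mg points down (away from the centre), so the net inward force is N − mg = mv²/r.
N = m(v²/r + g) = 88.0 × ((144)²/1240 + 9.8) = 88.0 × (16.72 + 9.8) = 88.0 × 26.52 = 2334 N.

2330 N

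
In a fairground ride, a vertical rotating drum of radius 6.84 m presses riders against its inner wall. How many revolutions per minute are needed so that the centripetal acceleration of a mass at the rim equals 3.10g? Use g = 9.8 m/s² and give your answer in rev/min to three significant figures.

20.1 rev/min

Require ω²r = 3.10g, so ω = √(3.10 × 9.8/6.84) = 2.107 rad/s.
In rev/min: ω × 60/(2π) = 2.107 × 60/(2π) = 20.13 rev/min.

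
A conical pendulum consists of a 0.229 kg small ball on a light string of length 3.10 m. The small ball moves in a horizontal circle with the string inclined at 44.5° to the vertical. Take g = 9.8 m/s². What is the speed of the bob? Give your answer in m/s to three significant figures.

The radius of the circle is r = L sinθ = 3.10 × sin 44.5° = 2.173 m.
Horizontally T sinθ = mv²/r and vertically T cosθ = mg, so tanθ = v²/(rg).
v = √(r g tanθ) = √(2.173 × 9.8 × 0.9827) = √20.93 = 4.574 m/s.

4.57 m/s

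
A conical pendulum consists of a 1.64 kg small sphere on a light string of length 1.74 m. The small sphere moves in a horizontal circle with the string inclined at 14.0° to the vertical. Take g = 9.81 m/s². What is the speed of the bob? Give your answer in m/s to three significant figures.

1.01 m/s

The radius of the circle is r = L sinθ = 1.74 × sin 14.0° = 0.4209 m.
Horizontally T sinθ = mv²/r and vertically T cosθ = mg, so tanθ = v²/(rg).
v = √(r g tanθ) = √(0.4209 × 9.81 × 0.2493) = √1.030 = 1.015 m/s.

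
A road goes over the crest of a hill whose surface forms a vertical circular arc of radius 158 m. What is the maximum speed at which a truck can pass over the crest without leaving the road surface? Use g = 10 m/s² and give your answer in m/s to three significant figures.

At the crest the centre of the circle is below the truck, so the net downward (centripetal) force is mg − N = mv²/r.
The truck leaves the road when N → 0, giving v_max = √(g r) = √(10.0 × 158) = 39.75 m/s.

39.7 m/s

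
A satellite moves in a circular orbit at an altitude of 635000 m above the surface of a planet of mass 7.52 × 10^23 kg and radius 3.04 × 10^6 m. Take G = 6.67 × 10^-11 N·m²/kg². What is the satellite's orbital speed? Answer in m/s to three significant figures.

3690 m/s

Orbital radius r = R + h = 3.04 × 10^6 + 635000 = 3.675 × 10^6 m.
Gravity supplies the centripetal force: G M m / r² = m v² / r, so v = √(GM/r).
v = √(6.67 × 10^-11 × 7.52 × 10^23 / 3.675 × 10^6) = √(1.365 × 10^7) = 3694 m/s.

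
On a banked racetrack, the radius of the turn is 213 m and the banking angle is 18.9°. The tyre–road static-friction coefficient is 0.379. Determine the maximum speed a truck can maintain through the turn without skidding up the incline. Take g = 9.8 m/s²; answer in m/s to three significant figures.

41.6 m/s

At the maximum speed, friction acts down the slope at its limiting value f = μN. Radially (horizontal, toward centre): N sinθ + μN cosθ = mv²/r. Vertically: N cosθ − μN sinθ = mg.
Dividing: v² = r g (sinθ + μcosθ)/(cosθ − μsinθ).
sinθ + μcosθ = 0.3239 + 0.379×0.9461 = 0.6825; cosθ − μsinθ = 0.9461 − 0.379×0.3239 = 0.8233.
v² = 213 × 9.8 × 0.6825/0.8233 = 1730 m²/s², so v = 41.60 m/s.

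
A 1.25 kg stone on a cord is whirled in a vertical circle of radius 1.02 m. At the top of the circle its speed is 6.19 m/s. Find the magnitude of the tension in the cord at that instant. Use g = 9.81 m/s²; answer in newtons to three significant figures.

At the top, both T and the weight mg point inward (toward the centre), so T + mg = mv²/r.
T = m(v²/r − g) = 1.25 × ((6.19)²/1.02 − 9.81) = 1.25 × (37.56 − 9.81) = 1.25 × 27.75 = 34.69 N.

34.7 N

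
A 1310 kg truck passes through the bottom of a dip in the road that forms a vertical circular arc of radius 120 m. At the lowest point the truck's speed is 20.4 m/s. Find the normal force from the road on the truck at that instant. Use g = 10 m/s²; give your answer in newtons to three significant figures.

At the lowest point, N points up (toward the centre) and the weight mg points down (away from the centre), so the net inward force is N − mg = mv²/r.
N = m(v²/r + g) = 1310 × ((20.4)²/120 + 10.0) = 1310 × (3.468 + 10.0) = 1310 × 13.47 = 17640 N.

17600 N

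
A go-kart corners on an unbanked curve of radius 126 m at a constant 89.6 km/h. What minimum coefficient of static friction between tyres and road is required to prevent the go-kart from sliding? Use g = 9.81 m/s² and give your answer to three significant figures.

v = 89.6/3.6 = 24.89 m/s.
Friction provides the centripetal force: μ_s m g = m v²/r, so μ_s = v²/(g r) = (24.89)²/(9.81 × 126) = 619.5/1236 = 0.5012.

0.501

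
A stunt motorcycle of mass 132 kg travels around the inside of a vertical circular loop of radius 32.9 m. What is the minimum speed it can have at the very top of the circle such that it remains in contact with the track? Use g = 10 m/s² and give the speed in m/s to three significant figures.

At the top, both weight mg and N point toward the centre: N + mg = mv²/r.
At minimum speed N → 0, so mg = mv_min²/r ⇒ v_min = √(g r) = √(10.0 × 32.9) = 18.14 m/s.

18.1 m/s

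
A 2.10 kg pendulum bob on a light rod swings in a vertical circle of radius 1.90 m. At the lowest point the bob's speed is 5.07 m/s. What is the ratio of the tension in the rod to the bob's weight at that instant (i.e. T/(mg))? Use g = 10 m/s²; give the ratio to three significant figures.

2.35

At the bottom, T − mg = mv²/r, so T = m(v²/r + g) and T/(mg) = v²/(rg) + 1 = (5.07)²/(1.90 × 10.0) + 1 = 1.353 + 1 = 2.353.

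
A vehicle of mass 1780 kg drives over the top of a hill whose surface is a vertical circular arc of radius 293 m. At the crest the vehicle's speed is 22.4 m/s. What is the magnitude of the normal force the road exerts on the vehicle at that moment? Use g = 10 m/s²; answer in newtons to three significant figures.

At the crest the centripetal acceleration points downward (toward the centre of the arc), so mg − N = mv²/r.
N = m(g − v²/r) = 1780 × (10.0 − (22.4)²/293) = 1780 × (10.0 − 1.712) = 1780 × 8.288 = 14750 N.

14800 N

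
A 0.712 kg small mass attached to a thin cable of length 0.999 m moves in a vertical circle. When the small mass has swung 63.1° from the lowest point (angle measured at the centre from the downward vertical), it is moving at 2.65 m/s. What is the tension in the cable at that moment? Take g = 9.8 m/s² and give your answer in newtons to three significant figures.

8.16 N

Take the radial direction toward the centre of the circle as positive. The component of the weight along the string toward the centre is −mg cos φ (φ measured from the bottom), so Newton's second law along the string gives T − mg cos φ = m v²/r.
cos 63.1° = 0.4524, so T = m(v²/r + g cos φ) = 0.712 × ((2.65)²/0.999 + 9.8 × 0.4524) = 0.712 × (7.030 + (4.434)) = 0.712 × 11.46 = 8.162 N.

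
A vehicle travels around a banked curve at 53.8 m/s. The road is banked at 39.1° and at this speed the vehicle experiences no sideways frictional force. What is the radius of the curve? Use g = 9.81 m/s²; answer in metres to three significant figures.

Frictionless banking: tanθ = v²/(rg), so r = v²/(g tanθ).
r = (53.8)²/(9.81 × tan 39.1°) = 2894/(9.81 × 0.8127) = 2894/7.972 = 363.1 m.

363 m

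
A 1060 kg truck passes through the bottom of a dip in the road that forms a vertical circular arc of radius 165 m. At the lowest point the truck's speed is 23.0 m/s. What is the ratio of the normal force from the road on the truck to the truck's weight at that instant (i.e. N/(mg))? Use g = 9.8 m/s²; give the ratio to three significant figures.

1.33

At the bottom, N − mg = mv²/r, so N = m(v²/r + g) and N/(mg) = v²/(rg) + 1 = (23.0)²/(165 × 9.8) + 1 = 0.3271 + 1 = 1.327.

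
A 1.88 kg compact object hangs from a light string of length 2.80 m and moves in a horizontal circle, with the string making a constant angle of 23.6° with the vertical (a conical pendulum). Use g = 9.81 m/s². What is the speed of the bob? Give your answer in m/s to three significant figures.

2.19 m/s

The radius of the circle is r = L sinθ = 2.80 × sin 23.6° = 1.121 m.
Horizontally T sinθ = mv²/r and vertically T cosθ = mg, so tanθ = v²/(rg).
v = √(r g tanθ) = √(1.121 × 9.81 × 0.4369) = √4.804 = 2.192 m/s.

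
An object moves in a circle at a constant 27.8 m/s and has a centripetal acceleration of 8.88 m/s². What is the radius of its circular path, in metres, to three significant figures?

a_c = v²/r ⇒ r = v²/a_c = (27.8)²/8.88 = 772.8/8.88 = 87.03 m.

87.0 m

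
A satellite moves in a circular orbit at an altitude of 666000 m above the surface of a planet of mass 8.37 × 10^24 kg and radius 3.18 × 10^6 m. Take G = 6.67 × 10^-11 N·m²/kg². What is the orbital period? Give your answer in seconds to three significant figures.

r = R + h = 3.18 × 10^6 + 666000 = 3.846 × 10^6 m. Gravity provides the centripetal force: G M m / r² = m v² / r ⇒ v = √(GM/r) = 12050 m/s.
T = 2πr/v = 2π × 3.846 × 10^6 / 12050 = 2006 s.

2010 s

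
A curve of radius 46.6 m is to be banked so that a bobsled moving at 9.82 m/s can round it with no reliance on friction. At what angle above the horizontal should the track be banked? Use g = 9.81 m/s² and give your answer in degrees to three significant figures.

11.9°

For a frictionless banked turn: horizontally N sinθ = mv²/r and vertically N cosθ = mg.
Dividing: tanθ = v²/(r g) = (9.82)²/(46.6 × 9.81) = 96.43/457.1 = 0.2109.
θ = arctan(0.2109) = 11.91°.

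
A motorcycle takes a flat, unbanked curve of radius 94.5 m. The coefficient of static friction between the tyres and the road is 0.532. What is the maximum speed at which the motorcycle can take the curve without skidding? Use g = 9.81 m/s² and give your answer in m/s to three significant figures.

22.2 m/s

On a flat curve, static friction is the only horizontal force, so it must supply the full centripetal force: μ_s m g = m v²/r.
Mass cancels: v_max = √(μ_s g r) = √(0.532 × 9.81 × 94.5) = √493.2 = 22.21 m/s.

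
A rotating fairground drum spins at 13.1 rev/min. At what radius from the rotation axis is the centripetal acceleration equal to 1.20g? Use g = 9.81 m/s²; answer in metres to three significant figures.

6.26 m

ω = 13.1 rev/min × 2π/60 = 1.372 rad/s.
a_c = ω²r = 1.20g ⇒ r = 1.20 × 9.81 / (1.372)² = 11.77/1.882 = 6.255 m.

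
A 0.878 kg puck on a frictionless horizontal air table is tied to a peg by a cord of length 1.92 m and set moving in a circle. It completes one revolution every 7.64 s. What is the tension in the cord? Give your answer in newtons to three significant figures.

v = 2πr/T = 2π × 1.92/7.64 = 1.579 m/s.
The tension is the only horizontal force, so it supplies the full centripetal force: T = m v²/r = 0.878 × (1.579)²/1.92 = 0.878 × 2.493/1.92 = 1.140 N.

1.14 N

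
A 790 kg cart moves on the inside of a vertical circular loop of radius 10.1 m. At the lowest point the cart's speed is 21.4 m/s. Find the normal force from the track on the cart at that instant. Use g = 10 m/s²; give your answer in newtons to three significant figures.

43700 N

At the lowest point, N points up (toward the centre) and the weight mg points down (away from the centre), so the net inward force is N − mg = mv²/r.
N = m(v²/r + g) = 790 × ((21.4)²/10.1 + 10.0) = 790 × (45.34 + 10.0) = 790 × 55.34 = 43720 N.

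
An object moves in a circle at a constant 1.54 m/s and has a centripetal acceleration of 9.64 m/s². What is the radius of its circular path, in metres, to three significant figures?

a_c = v²/r ⇒ r = v²/a_c = (1.54)²/9.64 = 2.372/9.64 = 0.2460 m.

0.246 m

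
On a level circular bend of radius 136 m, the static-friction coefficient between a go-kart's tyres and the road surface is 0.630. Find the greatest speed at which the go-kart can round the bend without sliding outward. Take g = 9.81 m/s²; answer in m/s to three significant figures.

Friction provides the centripetal force on a flat curve. At maximum speed it is at its limiting value: μ_s m g = m v²/r.
Mass cancels: v_max = √(μ_s g r) = √(0.630 × 9.81 × 136) = √840.5 = 28.99 m/s.

29.0 m/s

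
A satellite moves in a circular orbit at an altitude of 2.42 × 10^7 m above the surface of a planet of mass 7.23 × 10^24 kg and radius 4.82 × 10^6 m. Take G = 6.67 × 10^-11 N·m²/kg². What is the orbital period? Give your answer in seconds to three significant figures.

r = R + h = 4.82 × 10^6 + 2.42 × 10^7 = 2.902 × 10^7 m. Gravity provides the centripetal force: G M m / r² = m v² / r ⇒ v = √(GM/r) = 4076 m/s.
T = 2πr/v = 2π × 2.902 × 10^7 / 4076 = 44730 s.

44700 s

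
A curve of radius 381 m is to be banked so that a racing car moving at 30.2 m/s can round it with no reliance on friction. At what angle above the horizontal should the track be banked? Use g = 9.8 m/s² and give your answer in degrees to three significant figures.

13.7°

For a frictionless banked turn: horizontally N sinθ = mv²/r and vertically N cosθ = mg.
Dividing: tanθ = v²/(r g) = (30.2)²/(381 × 9.8) = 912.0/3734 = 0.2443.
θ = arctan(0.2443) = 13.73°.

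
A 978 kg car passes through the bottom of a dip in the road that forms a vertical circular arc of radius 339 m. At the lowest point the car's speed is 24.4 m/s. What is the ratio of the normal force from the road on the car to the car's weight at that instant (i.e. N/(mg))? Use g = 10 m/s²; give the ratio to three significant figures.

At the bottom, N − mg = mv²/r, so N = m(v²/r + g) and N/(mg) = v²/(rg) + 1 = (24.4)²/(339 × 10.0) + 1 = 0.1756 + 1 = 1.176.

1.18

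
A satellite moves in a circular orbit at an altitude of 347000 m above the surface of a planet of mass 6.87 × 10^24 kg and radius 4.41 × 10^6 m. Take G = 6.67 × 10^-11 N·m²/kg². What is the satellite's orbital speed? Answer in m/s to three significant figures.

9810 m/s

Orbital radius r = R + h = 4.41 × 10^6 + 347000 = 4.757 × 10^6 m.
Gravity supplies the centripetal force: G M m / r² = m v² / r, so v = √(GM/r).
v = √(6.67 × 10^-11 × 6.87 × 10^24 / 4.757 × 10^6) = √(9.633 × 10^7) = 9815 m/s.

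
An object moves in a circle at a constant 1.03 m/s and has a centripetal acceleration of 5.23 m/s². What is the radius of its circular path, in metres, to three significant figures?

a_c = v²/r ⇒ r = v²/a_c = (1.03)²/5.23 = 1.061/5.23 = 0.2028 m.

0.203 m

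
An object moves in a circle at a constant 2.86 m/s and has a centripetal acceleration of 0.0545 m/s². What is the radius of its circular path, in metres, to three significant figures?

150 m

a_c = v²/r ⇒ r = v²/a_c = (2.86)²/0.0545 = 8.180/0.0545 = 150.1 m.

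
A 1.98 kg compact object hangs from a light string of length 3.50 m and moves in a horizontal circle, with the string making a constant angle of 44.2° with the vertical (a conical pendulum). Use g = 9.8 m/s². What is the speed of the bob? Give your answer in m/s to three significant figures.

4.82 m/s

The radius of the circle is r = L sinθ = 3.50 × sin 44.2° = 2.440 m.
Horizontally T sinθ = mv²/r and vertically T cosθ = mg, so tanθ = v²/(rg).
v = √(r g tanθ) = √(2.440 × 9.8 × 0.9725) = √23.25 = 4.822 m/s.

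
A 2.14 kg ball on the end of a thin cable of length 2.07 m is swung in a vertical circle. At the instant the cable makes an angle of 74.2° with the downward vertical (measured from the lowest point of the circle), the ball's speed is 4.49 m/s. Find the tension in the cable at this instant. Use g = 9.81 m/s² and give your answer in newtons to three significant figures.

Take the radial direction toward the centre of the circle as positive. The component of the weight along the string toward the centre is −mg cos φ (φ measured from the bottom), so Newton's second law along the string gives T − mg cos φ = m v²/r.
cos 74.2° = 0.2723, so T = m(v²/r + g cos φ) = 2.14 × ((4.49)²/2.07 + 9.81 × 0.2723) = 2.14 × (9.739 + (2.671)) = 2.14 × 12.41 = 26.56 N.

26.6 N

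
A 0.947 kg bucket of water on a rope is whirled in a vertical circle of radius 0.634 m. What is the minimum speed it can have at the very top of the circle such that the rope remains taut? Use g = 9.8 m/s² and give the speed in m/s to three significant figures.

At the top, both weight mg and T point toward the centre: T + mg = mv²/r.
At minimum speed T → 0, so mg = mv_min²/r ⇒ v_min = √(g r) = √(9.8 × 0.634) = 2.493 m/s.

2.49 m/s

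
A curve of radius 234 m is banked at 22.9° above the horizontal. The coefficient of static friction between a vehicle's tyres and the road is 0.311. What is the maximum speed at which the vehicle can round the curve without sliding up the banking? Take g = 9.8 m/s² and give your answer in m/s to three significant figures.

At the maximum speed, friction acts down the slope at its limiting value f = μN. Radially (horizontal, toward centre): N sinθ + μN cosθ = mv²/r. Vertically: N cosθ − μN sinθ = mg.
Dividing: v² = r g (sinθ + μcosθ)/(cosθ − μsinθ).
sinθ + μcosθ = 0.3891 + 0.311×0.9212 = 0.6756; cosθ − μsinθ = 0.9212 − 0.311×0.3891 = 0.8002.
v² = 234 × 9.8 × 0.6756/0.8002 = 1936 m²/s², so v = 44.00 m/s.

44.0 m/s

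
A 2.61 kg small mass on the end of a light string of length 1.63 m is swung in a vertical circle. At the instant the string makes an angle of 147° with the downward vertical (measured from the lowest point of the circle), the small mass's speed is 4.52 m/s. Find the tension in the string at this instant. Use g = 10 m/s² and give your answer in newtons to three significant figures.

Take the radial direction toward the centre of the circle as positive. The component of the weight along the string toward the centre is −mg cos φ (φ measured from the bottom), so Newton's second law along the string gives T − mg cos φ = m v²/r.
cos 147° = -0.8387, so T = m(v²/r + g cos φ) = 2.61 × ((4.52)²/1.63 + 10.0 × -0.8387) = 2.61 × (12.53 + (-8.387)) = 2.61 × 4.147 = 10.82 N.

10.8 N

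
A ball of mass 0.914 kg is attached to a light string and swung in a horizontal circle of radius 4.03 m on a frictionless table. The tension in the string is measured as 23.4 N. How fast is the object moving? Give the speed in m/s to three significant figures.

10.2 m/s

T = m v²/r ⇒ v = √(T r / m) = √(23.4 × 4.03 / 0.914) = √103.2 = 10.16 m/s.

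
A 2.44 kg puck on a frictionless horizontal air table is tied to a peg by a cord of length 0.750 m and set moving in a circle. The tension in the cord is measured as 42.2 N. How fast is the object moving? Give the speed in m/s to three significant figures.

T = m v²/r ⇒ v = √(T r / m) = √(42.2 × 0.750 / 2.44) = √12.97 = 3.602 m/s.

3.60 m/s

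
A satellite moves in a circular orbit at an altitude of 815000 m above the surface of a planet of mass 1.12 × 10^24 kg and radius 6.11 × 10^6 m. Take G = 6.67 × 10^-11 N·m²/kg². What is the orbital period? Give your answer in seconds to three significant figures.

r = R + h = 6.11 × 10^6 + 815000 = 6.925 × 10^6 m. Gravity provides the centripetal force: G M m / r² = m v² / r ⇒ v = √(GM/r) = 3284 m/s.
T = 2πr/v = 2π × 6.925 × 10^6 / 3284 = 13250 s.

13200 s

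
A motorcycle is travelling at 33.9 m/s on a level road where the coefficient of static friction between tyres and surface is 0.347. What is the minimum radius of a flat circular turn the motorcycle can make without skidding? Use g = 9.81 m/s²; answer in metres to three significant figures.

338 m

At the limit, μ_s m g = m v²/r, so r_min = v²/(μ_s g) = (33.9)²/(0.347 × 9.81) = 1149/3.404 = 337.6 m.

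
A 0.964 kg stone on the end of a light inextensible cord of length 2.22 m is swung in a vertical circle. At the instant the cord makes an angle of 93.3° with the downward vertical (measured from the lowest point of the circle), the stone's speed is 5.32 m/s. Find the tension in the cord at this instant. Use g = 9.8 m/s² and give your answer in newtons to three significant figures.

Take the radial direction toward the centre of the circle as positive. The component of the weight along the string toward the centre is −mg cos φ (φ measured from the bottom), so Newton's second law along the string gives T − mg cos φ = m v²/r.
cos 93.3° = -0.05756, so T = m(v²/r + g cos φ) = 0.964 × ((5.32)²/2.22 + 9.8 × -0.05756) = 0.964 × (12.75 + (-0.5641)) = 0.964 × 12.18 = 11.75 N.

11.7 N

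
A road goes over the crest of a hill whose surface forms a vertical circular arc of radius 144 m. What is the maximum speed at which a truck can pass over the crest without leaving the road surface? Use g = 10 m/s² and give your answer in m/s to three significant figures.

37.9 m/s

At the crest the centre of the circle is below the truck, so the net downward (centripetal) force is mg − N = mv²/r.
The truck leaves the road when N → 0, giving v_max = √(g r) = √(10.0 × 144) = 37.95 m/s.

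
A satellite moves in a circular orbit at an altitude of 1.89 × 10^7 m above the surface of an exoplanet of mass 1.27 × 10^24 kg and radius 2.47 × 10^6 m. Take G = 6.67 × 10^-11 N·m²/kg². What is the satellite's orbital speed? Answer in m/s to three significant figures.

1990 m/s

Orbital radius r = R + h = 2.47 × 10^6 + 1.89 × 10^7 = 2.137 × 10^7 m.
Gravity supplies the centripetal force: G M m / r² = m v² / r, so v = √(GM/r).
v = √(6.67 × 10^-11 × 1.27 × 10^24 / 2.137 × 10^7) = √(3.964 × 10^6) = 1991 m/s.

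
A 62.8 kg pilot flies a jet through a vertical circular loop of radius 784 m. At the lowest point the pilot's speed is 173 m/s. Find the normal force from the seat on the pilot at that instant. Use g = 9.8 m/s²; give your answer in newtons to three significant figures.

3010 N

At the lowest point, N points up (toward the centre) and the weight mg points down (away from the centre), so the net inward force is N − mg = mv²/r.
N = m(v²/r + g) = 62.8 × ((173)²/784 + 9.8) = 62.8 × (38.17 + 9.8) = 62.8 × 47.97 = 3013 N.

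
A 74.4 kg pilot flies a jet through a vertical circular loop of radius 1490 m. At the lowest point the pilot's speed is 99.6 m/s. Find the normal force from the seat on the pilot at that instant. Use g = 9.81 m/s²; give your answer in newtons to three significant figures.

1230 N

At the lowest point, N points up (toward the centre) and the weight mg points down (away from the centre), so the net inward force is N − mg = mv²/r.
N = m(v²/r + g) = 74.4 × ((99.6)²/1490 + 9.81) = 74.4 × (6.658 + 9.81) = 74.4 × 16.47 = 1225 N.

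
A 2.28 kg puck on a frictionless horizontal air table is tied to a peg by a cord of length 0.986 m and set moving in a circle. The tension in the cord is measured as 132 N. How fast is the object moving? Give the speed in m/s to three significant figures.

T = m v²/r ⇒ v = √(T r / m) = √(132 × 0.986 / 2.28) = √57.08 = 7.555 m/s.

7.56 m/s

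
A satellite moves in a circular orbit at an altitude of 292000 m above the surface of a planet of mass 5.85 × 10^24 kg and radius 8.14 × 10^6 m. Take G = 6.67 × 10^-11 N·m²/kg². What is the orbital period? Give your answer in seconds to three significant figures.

7790 s

r = R + h = 8.14 × 10^6 + 292000 = 8.432 × 10^6 m. Gravity provides the centripetal force: G M m / r² = m v² / r ⇒ v = √(GM/r) = 6803 m/s.
T = 2πr/v = 2π × 8.432 × 10^6 / 6803 = 7788 s.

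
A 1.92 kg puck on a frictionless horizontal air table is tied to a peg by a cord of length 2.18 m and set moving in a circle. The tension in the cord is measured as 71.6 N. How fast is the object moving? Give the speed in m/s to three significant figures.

9.02 m/s

T = m v²/r ⇒ v = √(T r / m) = √(71.6 × 2.18 / 1.92) = √81.30 = 9.016 m/s.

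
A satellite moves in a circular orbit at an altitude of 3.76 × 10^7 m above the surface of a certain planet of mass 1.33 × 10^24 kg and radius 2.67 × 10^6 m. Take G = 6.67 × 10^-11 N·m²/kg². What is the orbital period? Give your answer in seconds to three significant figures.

170000 s

r = R + h = 2.67 × 10^6 + 3.76 × 10^7 = 4.027 × 10^7 m. Gravity provides the centripetal force: G M m / r² = m v² / r ⇒ v = √(GM/r) = 1484 m/s.
T = 2πr/v = 2π × 4.027 × 10^7 / 1484 = 170500 s.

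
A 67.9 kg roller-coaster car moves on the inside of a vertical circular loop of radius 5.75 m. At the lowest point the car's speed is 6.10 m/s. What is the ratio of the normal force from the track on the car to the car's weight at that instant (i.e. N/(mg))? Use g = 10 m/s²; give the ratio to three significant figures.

1.65

At the bottom, N − mg = mv²/r, so N = m(v²/r + g) and N/(mg) = v²/(rg) + 1 = (6.10)²/(5.75 × 10.0) + 1 = 0.6471 + 1 = 1.647.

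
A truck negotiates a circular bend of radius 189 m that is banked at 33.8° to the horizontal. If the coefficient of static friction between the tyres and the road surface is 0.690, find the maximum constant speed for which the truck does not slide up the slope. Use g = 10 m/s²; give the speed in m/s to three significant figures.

At the maximum speed, friction acts down the slope at its limiting value f = μN. Radially (horizontal, toward centre): N sinθ + μN cosθ = mv²/r. Vertically: N cosθ − μN sinθ = mg.
Dividing: v² = r g (sinθ + μcosθ)/(cosθ − μsinθ).
sinθ + μcosθ = 0.5563 + 0.690×0.8310 = 1.130; cosθ − μsinθ = 0.8310 − 0.690×0.5563 = 0.4471.
v² = 189 × 10.0 × 1.130/0.4471 = 4775 m²/s², so v = 69.10 m/s.

69.1 m/s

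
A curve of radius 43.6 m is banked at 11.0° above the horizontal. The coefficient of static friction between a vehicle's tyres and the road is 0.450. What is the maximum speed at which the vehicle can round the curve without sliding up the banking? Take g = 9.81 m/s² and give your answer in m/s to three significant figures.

At the maximum speed, friction acts down the slope at its limiting value f = μN. Radially (horizontal, toward centre): N sinθ + μN cosθ = mv²/r. Vertically: N cosθ − μN sinθ = mg.
Dividing: v² = r g (sinθ + μcosθ)/(cosθ − μsinθ).
sinθ + μcosθ = 0.1908 + 0.450×0.9816 = 0.6325; cosθ − μsinθ = 0.9816 − 0.450×0.1908 = 0.8958.
v² = 43.6 × 9.81 × 0.6325/0.8958 = 302.0 m²/s², so v = 17.38 m/s.

17.4 m/s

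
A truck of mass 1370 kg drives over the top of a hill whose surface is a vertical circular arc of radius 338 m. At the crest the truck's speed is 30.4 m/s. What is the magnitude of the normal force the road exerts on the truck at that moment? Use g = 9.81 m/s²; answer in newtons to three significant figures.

9690 N

At the crest the centripetal acceleration points downward (toward the centre of the arc), so mg − N = mv²/r.
N = m(g − v²/r) = 1370 × (9.81 − (30.4)²/338) = 1370 × (9.81 − 2.734) = 1370 × 7.076 = 9694 N.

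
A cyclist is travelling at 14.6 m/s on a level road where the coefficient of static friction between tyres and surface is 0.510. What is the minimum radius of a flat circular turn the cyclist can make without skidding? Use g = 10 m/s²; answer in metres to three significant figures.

41.8 m

At the limit, μ_s m g = m v²/r, so r_min = v²/(μ_s g) = (14.6)²/(0.510 × 10.0) = 213.2/5.100 = 41.80 m.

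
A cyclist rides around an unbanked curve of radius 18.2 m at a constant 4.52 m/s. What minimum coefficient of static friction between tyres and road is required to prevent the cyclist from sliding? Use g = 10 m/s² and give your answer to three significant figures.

0.112

Friction provides the centripetal force: μ_s m g = m v²/r, so μ_s = v²/(g r) = (4.520)²/(10.0 × 18.2) = 20.43/182.0 = 0.1123.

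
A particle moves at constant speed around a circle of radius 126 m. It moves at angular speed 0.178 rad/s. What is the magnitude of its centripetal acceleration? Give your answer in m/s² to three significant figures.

v = ωr = 0.178 × 126 = 22.43 m/s.
a_c = v²/r = (22.43)²/126 = 503.0/126 = 3.992 m/s².

3.99 m/s²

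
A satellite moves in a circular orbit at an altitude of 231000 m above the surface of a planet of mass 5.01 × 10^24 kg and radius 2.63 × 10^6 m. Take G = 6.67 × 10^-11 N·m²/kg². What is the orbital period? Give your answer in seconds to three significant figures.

r = R + h = 2.63 × 10^6 + 231000 = 2.861 × 10^6 m. Gravity provides the centripetal force: G M m / r² = m v² / r ⇒ v = √(GM/r) = 10810 m/s.
T = 2πr/v = 2π × 2.861 × 10^6 / 10810 = 1663 s.

1660 s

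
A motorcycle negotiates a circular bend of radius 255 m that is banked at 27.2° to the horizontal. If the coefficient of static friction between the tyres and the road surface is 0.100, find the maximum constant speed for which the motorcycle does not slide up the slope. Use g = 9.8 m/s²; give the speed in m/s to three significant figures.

At the maximum speed, friction acts down the slope at its limiting value f = μN. Radially (horizontal, toward centre): N sinθ + μN cosθ = mv²/r. Vertically: N cosθ − μN sinθ = mg.
Dividing: v² = r g (sinθ + μcosθ)/(cosθ − μsinθ).
sinθ + μcosθ = 0.4571 + 0.100×0.8894 = 0.5460; cosθ − μsinθ = 0.8894 − 0.100×0.4571 = 0.8437.
v² = 255 × 9.8 × 0.5460/0.8437 = 1617 m²/s², so v = 40.22 m/s.

40.2 m/s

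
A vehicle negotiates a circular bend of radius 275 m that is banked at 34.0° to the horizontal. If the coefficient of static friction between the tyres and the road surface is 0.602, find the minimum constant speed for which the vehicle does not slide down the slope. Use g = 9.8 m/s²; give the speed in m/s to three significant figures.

11.8 m/s

At the minimum speed, friction acts up the slope at its limiting value f = μN. Radially (horizontal, toward centre): N sinθ − μN cosθ = mv²/r. Vertically: N cosθ + μN sinθ = mg.
Dividing: v² = r g (sinθ − μcosθ)/(cosθ + μsinθ).
sinθ − μcosθ = 0.5592 − 0.602×0.8290 = 0.06011; cosθ + μsinθ = 0.8290 + 0.602×0.5592 = 1.166.
v² = 275 × 9.8 × 0.06011/1.166 = 139.0 m²/s², so v = 11.79 m/s.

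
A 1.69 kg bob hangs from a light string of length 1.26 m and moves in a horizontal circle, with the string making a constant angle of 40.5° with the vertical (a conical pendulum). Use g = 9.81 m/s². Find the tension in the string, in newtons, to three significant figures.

Vertically the bob has no acceleration, so T cosθ = mg.
T = mg/cosθ = 1.69 × 9.81 / cos 40.5° = 16.58/0.7604 = 21.80 N.

21.8 N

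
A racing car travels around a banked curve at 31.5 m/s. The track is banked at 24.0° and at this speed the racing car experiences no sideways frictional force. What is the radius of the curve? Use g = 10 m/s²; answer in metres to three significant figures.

Frictionless banking: tanθ = v²/(rg), so r = v²/(g tanθ).
r = (31.5)²/(10.0 × tan 24.0°) = 992.2/(10.0 × 0.4452) = 992.2/4.452 = 222.9 m.

223 m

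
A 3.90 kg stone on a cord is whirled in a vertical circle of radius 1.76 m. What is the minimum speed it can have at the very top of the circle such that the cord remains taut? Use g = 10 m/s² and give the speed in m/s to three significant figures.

4.20 m/s

At the highest point the centre is directly below, so both the weight and T act inward: T + mg = mv²/r.
At minimum speed T → 0, so mg = mv_min²/r ⇒ v_min = √(g r) = √(10.0 × 1.76) = 4.195 m/s.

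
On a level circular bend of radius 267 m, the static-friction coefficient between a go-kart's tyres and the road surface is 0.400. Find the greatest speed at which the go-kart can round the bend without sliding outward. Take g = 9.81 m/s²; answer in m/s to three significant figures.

32.4 m/s

The only inward force on a level bend is static friction, so at the limit f_s = μ_s N = μ_s m g = m v²/r.
Mass cancels: v_max = √(μ_s g r) = √(0.400 × 9.81 × 267) = √1048 = 32.37 m/s.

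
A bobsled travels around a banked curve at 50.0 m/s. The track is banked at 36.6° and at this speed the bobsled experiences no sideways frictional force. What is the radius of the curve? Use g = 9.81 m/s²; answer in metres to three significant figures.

343 m

Frictionless banking: tanθ = v²/(rg), so r = v²/(g tanθ).
r = (50.0)²/(9.81 × tan 36.6°) = 2500/(9.81 × 0.7427) = 2500/7.286 = 343.1 m.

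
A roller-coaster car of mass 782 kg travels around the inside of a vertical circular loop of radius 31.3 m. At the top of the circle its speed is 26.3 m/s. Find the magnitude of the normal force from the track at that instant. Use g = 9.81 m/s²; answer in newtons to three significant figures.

At the top, both N and the weight mg point inward (toward the centre), so N + mg = mv²/r.
N = m(v²/r − g) = 782 × ((26.3)²/31.3 − 9.81) = 782 × (22.10 − 9.81) = 782 × 12.29 = 9610 N.

9610 N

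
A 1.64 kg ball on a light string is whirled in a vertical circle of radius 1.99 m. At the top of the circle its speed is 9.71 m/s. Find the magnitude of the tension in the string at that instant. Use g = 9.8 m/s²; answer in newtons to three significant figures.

At the top, both T and the weight mg point inward (toward the centre), so T + mg = mv²/r.
T = m(v²/r − g) = 1.64 × ((9.71)²/1.99 − 9.8) = 1.64 × (47.38 − 9.8) = 1.64 × 37.58 = 61.63 N.

61.6 N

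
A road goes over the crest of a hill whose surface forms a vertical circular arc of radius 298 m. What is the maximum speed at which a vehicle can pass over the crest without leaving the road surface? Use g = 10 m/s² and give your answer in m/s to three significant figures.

At the crest the centre of the circle is below the vehicle, so the net downward (centripetal) force is mg − N = mv²/r.
The vehicle leaves the road when N → 0, giving v_max = √(g r) = √(10.0 × 298) = 54.59 m/s.

54.6 m/s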